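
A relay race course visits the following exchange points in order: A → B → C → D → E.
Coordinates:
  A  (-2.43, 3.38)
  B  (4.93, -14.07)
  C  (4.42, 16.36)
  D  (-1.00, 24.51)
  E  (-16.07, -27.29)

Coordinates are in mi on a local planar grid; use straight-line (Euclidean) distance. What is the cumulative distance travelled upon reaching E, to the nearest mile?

113 mi

Leg distances:
A→B: 18.9 mi  (cumulative 18.9 mi)
B→C: 30.4 mi  (cumulative 49.4 mi)
C→D: 9.8 mi  (cumulative 59.2 mi)
D→E: 53.9 mi  (cumulative 113.1 mi)
Cumulative distance at E ≈ 113 mi.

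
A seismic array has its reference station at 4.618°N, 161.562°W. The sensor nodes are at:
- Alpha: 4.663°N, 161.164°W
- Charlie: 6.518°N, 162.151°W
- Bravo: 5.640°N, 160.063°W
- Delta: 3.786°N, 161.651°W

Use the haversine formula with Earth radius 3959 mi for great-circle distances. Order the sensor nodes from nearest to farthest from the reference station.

Distance from the reference station at 4.618°N, 161.562°W to each:
Alpha 4.663°N, 161.164°W: 27.6 mi
Delta 3.786°N, 161.651°W: 57.8 mi
Bravo 5.640°N, 160.063°W: 125.0 mi
Charlie 6.518°N, 162.151°W: 137.4 mi

Alpha, Delta, Bravo, Charlie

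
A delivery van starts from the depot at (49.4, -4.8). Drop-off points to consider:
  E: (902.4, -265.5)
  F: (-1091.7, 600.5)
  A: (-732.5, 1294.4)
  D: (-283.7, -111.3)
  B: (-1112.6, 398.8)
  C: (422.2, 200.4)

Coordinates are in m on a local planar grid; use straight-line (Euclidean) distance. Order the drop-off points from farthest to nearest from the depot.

A, F, B, E, C, D

Computing each straight-line distance from (49.4, -4.8):
A (-732.5, 1294.4): 1516.3 m
F (-1091.7, 600.5): 1291.7 m
B (-1112.6, 398.8): 1230.1 m
E (902.4, -265.5): 891.9 m
C (422.2, 200.4): 425.5 m
D (-283.7, -111.3): 349.7 m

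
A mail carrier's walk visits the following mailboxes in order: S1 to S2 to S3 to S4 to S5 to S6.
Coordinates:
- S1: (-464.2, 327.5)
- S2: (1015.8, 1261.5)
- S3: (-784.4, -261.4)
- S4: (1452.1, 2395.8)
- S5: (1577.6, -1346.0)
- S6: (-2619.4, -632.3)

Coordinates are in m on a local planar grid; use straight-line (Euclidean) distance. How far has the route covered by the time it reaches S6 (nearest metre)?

15582 m

Leg distances:
S1→S2: 1750.1 m  (cumulative 1750.1 m)
S2→S3: 2358.0 m  (cumulative 4108.0 m)
S3→S4: 3473.1 m  (cumulative 7581.2 m)
S4→S5: 3743.9 m  (cumulative 11325.1 m)
S5→S6: 4257.2 m  (cumulative 15582.3 m)
Cumulative distance at S6 ≈ 15582 m.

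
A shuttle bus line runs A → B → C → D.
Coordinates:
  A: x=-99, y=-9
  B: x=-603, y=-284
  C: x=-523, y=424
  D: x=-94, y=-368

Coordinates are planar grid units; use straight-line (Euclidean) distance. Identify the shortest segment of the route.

Leg distances:
A→B: 574.1
B→C: 712.5
C→D: 900.7
The shortest leg is A–B at 574.1.

A–B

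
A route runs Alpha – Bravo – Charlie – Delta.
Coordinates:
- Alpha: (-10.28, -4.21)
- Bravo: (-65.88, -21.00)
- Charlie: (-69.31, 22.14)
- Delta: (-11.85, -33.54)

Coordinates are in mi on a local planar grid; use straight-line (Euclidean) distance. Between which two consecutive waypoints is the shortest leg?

Bravo–Charlie

Leg distances:
Alpha→Bravo: 58.1 mi
Bravo→Charlie: 43.3 mi
Charlie→Delta: 80.0 mi
The shortest leg is Bravo–Charlie at 43.3 mi.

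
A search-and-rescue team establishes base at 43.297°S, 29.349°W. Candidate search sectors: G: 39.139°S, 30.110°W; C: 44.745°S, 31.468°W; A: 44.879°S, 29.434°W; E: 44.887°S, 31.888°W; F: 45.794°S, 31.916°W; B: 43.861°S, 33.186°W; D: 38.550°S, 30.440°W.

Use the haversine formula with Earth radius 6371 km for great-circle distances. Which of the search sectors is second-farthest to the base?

G

Distances from the base (43.297°S, 29.349°W):
D: 535.7 km
G: 466.7 km
F: 344.2 km
B: 315.3 km
E: 269.0 km
C: 233.7 km
A: 176.0 km
The second-farthest is G at 466.7 km.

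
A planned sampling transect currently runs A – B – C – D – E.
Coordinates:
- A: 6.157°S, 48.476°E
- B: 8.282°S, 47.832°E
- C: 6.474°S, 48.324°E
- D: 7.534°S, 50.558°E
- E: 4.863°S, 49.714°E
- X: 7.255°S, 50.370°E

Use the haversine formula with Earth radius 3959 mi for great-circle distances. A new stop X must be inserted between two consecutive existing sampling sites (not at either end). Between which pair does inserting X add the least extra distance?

Added distance for inserting X between each consecutive pair:
A–B: 184.9 mi
B–C: 208.7 mi
C–D: 3.7 mi
D–E: 1.1 mi
Smallest added distance is 1.1 mi, inserting between D and E.

between D and E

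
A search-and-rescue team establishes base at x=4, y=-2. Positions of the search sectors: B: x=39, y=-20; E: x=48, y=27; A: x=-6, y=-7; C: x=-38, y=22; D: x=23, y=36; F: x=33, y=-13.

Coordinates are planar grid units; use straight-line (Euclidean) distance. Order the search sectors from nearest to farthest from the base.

A, F, B, D, C, E

Distances from the base:
A x=-6, y=-7: 11.2
F x=33, y=-13: 31.0
B x=39, y=-20: 39.4
D x=23, y=36: 42.5
C x=-38, y=22: 48.4
E x=48, y=27: 52.7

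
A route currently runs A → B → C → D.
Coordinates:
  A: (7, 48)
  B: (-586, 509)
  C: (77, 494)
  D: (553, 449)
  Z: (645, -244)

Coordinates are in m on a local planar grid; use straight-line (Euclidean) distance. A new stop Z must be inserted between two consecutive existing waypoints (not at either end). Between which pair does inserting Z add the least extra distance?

between C and D

Added distance for inserting Z between each consecutive pair:
A–B: 1393.6 m
B–C: 1711.1 m
C–D: 1152.2 m
Smallest added distance is 1152.2 m, inserting between C and D.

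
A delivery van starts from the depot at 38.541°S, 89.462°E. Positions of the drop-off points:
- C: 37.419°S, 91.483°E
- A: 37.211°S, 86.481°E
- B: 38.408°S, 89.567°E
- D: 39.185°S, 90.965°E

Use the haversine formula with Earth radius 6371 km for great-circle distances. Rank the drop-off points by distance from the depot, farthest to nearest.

Distances from the depot:
A 37.211°S, 86.481°E: 300.5 km
C 37.419°S, 91.483°E: 216.7 km
D 39.185°S, 90.965°E: 148.5 km
B 38.408°S, 89.567°E: 17.4 km

A, C, D, B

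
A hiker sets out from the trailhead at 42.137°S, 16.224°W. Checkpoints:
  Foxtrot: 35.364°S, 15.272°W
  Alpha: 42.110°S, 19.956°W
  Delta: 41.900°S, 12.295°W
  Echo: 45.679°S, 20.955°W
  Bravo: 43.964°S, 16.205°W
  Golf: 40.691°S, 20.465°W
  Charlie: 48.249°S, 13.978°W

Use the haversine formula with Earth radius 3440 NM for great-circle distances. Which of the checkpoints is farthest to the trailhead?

Foxtrot

Distances from the trailhead (42.137°S, 16.224°W):
Foxtrot: 409.1 NM
Charlie: 379.0 NM
Echo: 295.0 NM
Golf: 209.7 NM
Delta: 175.8 NM
Alpha: 166.2 NM
Bravo: 109.7 NM
The farthest is Foxtrot at 409.1 NM.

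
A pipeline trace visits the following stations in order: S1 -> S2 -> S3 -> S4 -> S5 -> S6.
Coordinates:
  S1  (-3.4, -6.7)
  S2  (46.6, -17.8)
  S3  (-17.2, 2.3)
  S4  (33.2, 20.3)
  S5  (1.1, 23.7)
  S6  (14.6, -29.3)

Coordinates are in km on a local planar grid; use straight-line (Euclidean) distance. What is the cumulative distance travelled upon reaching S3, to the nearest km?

118 km

Leg distances:
S1→S2: 51.2 km  (cumulative 51.2 km)
S2→S3: 66.9 km  (cumulative 118.1 km)
Cumulative distance at S3 ≈ 118 km.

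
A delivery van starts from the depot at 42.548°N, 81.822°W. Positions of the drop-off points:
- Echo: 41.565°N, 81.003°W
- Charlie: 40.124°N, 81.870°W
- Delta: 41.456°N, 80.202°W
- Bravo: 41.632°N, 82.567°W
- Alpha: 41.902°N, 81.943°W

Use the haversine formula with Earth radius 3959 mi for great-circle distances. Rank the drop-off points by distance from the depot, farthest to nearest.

Charlie, Delta, Echo, Bravo, Alpha

Distance from the depot at 42.548°N, 81.822°W to each:
Charlie 40.124°N, 81.870°W: 167.5 mi
Delta 41.456°N, 80.202°W: 112.3 mi
Echo 41.565°N, 81.003°W: 79.9 mi
Bravo 41.632°N, 82.567°W: 73.9 mi
Alpha 41.902°N, 81.943°W: 45.1 mi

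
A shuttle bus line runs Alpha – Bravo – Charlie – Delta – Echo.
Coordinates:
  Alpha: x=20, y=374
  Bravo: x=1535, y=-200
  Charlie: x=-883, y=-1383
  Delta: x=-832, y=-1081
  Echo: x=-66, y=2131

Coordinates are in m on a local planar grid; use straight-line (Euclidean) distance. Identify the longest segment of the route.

Delta–Echo

Leg distances:
Alpha→Bravo: 1620.1 m
Bravo→Charlie: 2691.9 m
Charlie→Delta: 306.3 m
Delta→Echo: 3302.1 m
The longest leg is Delta–Echo at 3302.1 m.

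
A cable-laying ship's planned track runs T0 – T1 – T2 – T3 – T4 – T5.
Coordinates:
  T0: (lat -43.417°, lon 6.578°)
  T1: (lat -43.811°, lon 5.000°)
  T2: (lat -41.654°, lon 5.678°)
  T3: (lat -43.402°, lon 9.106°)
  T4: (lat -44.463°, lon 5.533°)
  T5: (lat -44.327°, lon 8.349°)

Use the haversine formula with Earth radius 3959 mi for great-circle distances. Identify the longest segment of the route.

T2–T3

Leg distances:
T0→T1: 83.5 mi
T1→T2: 153.0 mi
T2→T3: 212.2 mi
T3→T4: 192.3 mi
T4→T5: 139.3 mi
The longest leg is T2–T3 at 212.2 mi.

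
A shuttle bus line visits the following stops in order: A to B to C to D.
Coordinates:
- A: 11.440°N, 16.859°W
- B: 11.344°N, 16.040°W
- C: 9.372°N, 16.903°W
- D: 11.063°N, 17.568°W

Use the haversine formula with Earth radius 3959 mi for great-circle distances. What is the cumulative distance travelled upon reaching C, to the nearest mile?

Leg distances:
A→B: 55.9 mi  (cumulative 55.9 mi)
B→C: 148.3 mi  (cumulative 204.2 mi)
Cumulative distance at C ≈ 204 mi.

204 mi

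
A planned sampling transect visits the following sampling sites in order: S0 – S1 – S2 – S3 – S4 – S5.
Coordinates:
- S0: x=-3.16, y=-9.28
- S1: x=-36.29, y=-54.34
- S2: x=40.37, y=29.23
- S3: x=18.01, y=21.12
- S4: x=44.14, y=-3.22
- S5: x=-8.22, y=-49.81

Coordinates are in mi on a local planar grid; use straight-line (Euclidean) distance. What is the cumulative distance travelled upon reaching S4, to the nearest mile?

Leg distances:
S0→S1: 55.9 mi  (cumulative 55.9 mi)
S1→S2: 113.4 mi  (cumulative 169.3 mi)
S2→S3: 23.8 mi  (cumulative 193.1 mi)
S3→S4: 35.7 mi  (cumulative 228.8 mi)
Cumulative distance at S4 ≈ 229 mi.

229 mi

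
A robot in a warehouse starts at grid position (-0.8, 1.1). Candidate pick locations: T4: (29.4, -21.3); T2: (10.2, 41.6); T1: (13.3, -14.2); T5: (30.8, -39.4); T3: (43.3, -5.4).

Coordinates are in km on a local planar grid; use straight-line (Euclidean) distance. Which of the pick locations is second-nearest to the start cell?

T4

Distance to each, sorted:
T1: 20.8 km
T4: 37.6 km
T2: 42.0 km
T3: 44.6 km
T5: 51.4 km
The second-nearest is T4 at 37.6 km.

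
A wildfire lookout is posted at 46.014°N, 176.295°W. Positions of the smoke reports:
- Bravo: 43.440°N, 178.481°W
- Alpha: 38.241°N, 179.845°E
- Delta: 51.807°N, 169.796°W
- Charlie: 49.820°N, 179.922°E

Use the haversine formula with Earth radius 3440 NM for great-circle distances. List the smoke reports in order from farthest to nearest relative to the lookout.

Alpha, Delta, Charlie, Bravo

Computing each great-circle distance from 46.014°N, 176.295°W:
Alpha 38.241°N, 179.845°E: 497.2 NM
Delta 51.807°N, 169.796°W: 431.8 NM
Charlie 49.820°N, 179.922°E: 274.5 NM
Bravo 43.440°N, 178.481°W: 180.5 NM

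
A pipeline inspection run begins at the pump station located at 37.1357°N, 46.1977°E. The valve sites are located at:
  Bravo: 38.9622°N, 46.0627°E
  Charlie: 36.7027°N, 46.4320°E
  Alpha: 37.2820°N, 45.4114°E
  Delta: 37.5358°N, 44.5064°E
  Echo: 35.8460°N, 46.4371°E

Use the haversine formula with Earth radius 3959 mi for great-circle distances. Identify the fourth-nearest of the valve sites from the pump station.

Distance to each, sorted:
Charlie: 32.6 mi
Alpha: 44.4 mi
Echo: 90.1 mi
Delta: 96.9 mi
Bravo: 126.4 mi
The fourth-nearest is Delta at 96.9 mi.

Delta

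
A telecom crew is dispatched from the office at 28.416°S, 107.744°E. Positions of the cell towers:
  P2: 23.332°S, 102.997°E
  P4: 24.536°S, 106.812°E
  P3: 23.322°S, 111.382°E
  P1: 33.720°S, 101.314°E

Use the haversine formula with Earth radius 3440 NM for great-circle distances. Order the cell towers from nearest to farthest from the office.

Computing each great-circle distance from 28.416°S, 107.744°E:
P4 24.536°S, 106.812°E: 238.3 NM
P3 23.322°S, 111.382°E: 363.5 NM
P2 23.332°S, 102.997°E: 398.6 NM
P1 33.720°S, 101.314°E: 458.9 NM

P4, P3, P2, P1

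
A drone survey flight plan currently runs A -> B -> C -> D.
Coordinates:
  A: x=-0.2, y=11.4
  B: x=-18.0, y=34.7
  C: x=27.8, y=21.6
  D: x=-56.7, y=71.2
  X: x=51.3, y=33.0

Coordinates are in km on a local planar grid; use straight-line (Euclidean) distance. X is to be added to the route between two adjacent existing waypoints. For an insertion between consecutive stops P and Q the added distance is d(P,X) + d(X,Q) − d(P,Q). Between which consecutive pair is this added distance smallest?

Added distance for inserting X between each consecutive pair:
A–B: 95.8 km
B–C: 47.8 km
C–D: 42.7 km
Smallest added distance is 42.7 km, inserting between C and D.

between C and D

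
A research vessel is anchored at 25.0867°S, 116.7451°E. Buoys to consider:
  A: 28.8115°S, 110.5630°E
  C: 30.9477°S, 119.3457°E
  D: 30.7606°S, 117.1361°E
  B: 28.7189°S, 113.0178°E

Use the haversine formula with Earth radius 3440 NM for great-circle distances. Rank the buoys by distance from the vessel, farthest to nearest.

A, C, D, B

Distance from the vessel at 25.0867°S, 116.7451°E to each:
A 28.8115°S, 110.5630°E: 399.2 NM
C 30.9477°S, 119.3457°E: 377.9 NM
D 30.7606°S, 117.1361°E: 341.3 NM
B 28.7189°S, 113.0178°E: 295.6 NM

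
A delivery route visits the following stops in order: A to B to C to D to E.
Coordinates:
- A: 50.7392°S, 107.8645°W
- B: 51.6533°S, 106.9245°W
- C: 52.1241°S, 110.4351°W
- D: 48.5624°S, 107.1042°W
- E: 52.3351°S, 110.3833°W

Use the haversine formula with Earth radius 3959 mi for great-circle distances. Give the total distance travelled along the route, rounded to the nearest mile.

813 mi

Leg distances:
A→B: 75.1 mi  (cumulative 75.1 mi)
B→C: 153.2 mi  (cumulative 228.3 mi)
C→D: 286.5 mi  (cumulative 514.9 mi)
D→E: 297.9 mi  (cumulative 812.7 mi)
Total route length ≈ 813 mi.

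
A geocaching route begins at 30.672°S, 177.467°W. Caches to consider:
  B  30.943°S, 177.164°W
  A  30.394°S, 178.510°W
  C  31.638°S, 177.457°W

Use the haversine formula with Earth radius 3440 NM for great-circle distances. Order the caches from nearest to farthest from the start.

B, A, C

Distances from the start:
B 30.943°S, 177.164°W: 22.6 NM
A 30.394°S, 178.510°W: 56.5 NM
C 31.638°S, 177.457°W: 58.0 NM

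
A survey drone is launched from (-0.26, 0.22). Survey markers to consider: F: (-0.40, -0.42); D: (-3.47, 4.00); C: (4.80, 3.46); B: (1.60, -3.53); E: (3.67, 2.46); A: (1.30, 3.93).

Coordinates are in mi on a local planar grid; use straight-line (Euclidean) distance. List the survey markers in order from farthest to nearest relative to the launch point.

Distances from the launch point:
C (4.80, 3.46): 6.0 mi
D (-3.47, 4.00): 5.0 mi
E (3.67, 2.46): 4.5 mi
B (1.60, -3.53): 4.2 mi
A (1.30, 3.93): 4.0 mi
F (-0.40, -0.42): 0.7 mi

C, D, E, B, A, F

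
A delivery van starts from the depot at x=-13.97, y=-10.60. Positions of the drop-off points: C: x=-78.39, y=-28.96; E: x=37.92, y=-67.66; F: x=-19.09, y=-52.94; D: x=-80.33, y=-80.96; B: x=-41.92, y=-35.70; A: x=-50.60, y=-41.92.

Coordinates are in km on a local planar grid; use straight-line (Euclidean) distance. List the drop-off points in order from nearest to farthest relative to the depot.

Distance from the depot at x=-13.97, y=-10.60 to each:
B x=-41.92, y=-35.70: 37.6 km
F x=-19.09, y=-52.94: 42.6 km
A x=-50.60, y=-41.92: 48.2 km
C x=-78.39, y=-28.96: 67.0 km
E x=37.92, y=-67.66: 77.1 km
D x=-80.33, y=-80.96: 96.7 km

B, F, A, C, E, D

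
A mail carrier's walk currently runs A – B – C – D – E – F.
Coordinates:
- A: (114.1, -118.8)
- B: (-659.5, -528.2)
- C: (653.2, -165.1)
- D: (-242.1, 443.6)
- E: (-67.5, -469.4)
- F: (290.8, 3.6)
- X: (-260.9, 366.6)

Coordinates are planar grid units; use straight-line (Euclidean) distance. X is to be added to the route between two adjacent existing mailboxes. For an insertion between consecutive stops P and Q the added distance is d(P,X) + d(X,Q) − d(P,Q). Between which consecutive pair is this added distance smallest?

between D and E

Added distance for inserting X between each consecutive pair:
A–B: 717.7
B–C: 675.1
C–D: 54.1
D–E: 7.8
E–F: 925.1
Smallest added distance is 7.8, inserting between D and E.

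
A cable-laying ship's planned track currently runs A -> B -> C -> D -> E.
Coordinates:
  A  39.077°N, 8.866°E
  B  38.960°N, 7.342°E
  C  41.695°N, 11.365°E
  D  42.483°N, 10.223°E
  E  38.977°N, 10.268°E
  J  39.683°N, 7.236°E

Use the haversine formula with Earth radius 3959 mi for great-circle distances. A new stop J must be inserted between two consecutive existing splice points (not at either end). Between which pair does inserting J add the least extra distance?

between B and C

Added distance for inserting J between each consecutive pair:
A–B: 64.7 mi
B–C: 23.5 mi
C–D: 425.4 mi
D–E: 175.2 mi
Smallest added distance is 23.5 mi, inserting between B and C.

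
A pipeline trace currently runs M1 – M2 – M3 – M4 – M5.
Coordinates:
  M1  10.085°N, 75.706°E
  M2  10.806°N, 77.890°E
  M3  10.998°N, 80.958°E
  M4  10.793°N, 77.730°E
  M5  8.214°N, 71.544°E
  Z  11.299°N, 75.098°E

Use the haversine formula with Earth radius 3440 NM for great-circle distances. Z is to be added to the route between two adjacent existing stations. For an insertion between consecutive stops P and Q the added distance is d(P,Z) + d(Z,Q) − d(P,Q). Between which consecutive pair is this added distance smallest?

between M4 and M5

Added distance for inserting Z between each consecutive pair:
M1–M2: 112.4 NM
M2–M3: 331.6 NM
M3–M4: 313.0 NM
M4–M5: 40.6 NM
Smallest added distance is 40.6 NM, inserting between M4 and M5.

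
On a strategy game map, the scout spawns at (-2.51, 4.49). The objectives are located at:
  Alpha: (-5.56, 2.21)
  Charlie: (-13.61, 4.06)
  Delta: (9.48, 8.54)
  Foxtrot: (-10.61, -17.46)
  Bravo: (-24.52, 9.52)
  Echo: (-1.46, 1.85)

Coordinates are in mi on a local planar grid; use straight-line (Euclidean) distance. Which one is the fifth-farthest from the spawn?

Alpha

Distances from the spawn ((-2.51, 4.49)):
Foxtrot: 23.4 mi
Bravo: 22.6 mi
Delta: 12.7 mi
Charlie: 11.1 mi
Alpha: 3.8 mi
Echo: 2.8 mi
The fifth-farthest is Alpha at 3.8 mi.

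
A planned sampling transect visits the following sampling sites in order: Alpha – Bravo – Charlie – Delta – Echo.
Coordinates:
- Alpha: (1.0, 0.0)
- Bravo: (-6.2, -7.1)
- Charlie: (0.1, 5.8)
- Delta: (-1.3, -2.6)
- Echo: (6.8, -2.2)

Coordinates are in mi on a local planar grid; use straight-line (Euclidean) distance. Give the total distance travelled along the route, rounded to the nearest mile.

Leg distances:
Alpha→Bravo: 10.1 mi  (cumulative 10.1 mi)
Bravo→Charlie: 14.4 mi  (cumulative 24.5 mi)
Charlie→Delta: 8.5 mi  (cumulative 33.0 mi)
Delta→Echo: 8.1 mi  (cumulative 41.1 mi)
Total route length ≈ 41 mi.

41 mi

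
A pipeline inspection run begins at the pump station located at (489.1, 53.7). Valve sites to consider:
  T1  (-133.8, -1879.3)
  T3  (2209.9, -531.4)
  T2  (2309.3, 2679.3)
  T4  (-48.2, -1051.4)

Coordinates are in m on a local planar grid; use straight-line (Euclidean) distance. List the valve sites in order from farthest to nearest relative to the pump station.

T2, T1, T3, T4

Distance from the pump station at (489.1, 53.7) to each:
T2 (2309.3, 2679.3): 3194.8 m
T1 (-133.8, -1879.3): 2030.9 m
T3 (2209.9, -531.4): 1817.6 m
T4 (-48.2, -1051.4): 1228.8 m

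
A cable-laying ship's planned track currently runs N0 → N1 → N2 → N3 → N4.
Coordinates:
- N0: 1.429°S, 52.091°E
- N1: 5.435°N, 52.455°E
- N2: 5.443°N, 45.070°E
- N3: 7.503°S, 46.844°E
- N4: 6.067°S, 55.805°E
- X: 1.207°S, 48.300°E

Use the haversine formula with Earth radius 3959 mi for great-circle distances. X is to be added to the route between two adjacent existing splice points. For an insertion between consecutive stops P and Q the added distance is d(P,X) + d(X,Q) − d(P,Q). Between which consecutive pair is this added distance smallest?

between N2 and N3

Added distance for inserting X between each consecutive pair:
N0–N1: 328.5 mi
N1–N2: 543.9 mi
N2–N3: 54.3 mi
N3–N4: 440.5 mi
Smallest added distance is 54.3 mi, inserting between N2 and N3.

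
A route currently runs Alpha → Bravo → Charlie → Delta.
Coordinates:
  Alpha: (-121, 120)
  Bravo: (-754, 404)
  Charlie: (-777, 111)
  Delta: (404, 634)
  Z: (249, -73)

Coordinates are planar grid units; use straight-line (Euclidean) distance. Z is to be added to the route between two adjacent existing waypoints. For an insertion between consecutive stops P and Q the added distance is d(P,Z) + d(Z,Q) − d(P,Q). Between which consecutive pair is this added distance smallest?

Added distance for inserting Z between each consecutive pair:
Alpha–Bravo: 834.2
Bravo–Charlie: 1859.1
Charlie–Delta: 474.5
Smallest added distance is 474.5, inserting between Charlie and Delta.

between Charlie and Delta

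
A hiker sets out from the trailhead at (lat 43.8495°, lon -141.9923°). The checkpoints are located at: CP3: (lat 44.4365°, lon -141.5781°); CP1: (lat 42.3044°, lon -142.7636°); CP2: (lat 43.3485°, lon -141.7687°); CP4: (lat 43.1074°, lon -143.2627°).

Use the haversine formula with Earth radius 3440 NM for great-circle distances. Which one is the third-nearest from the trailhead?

Distance to each, sorted:
CP2: 31.6 NM
CP3: 39.5 NM
CP4: 71.1 NM
CP1: 98.7 NM
The third-nearest is CP4 at 71.1 NM.

CP4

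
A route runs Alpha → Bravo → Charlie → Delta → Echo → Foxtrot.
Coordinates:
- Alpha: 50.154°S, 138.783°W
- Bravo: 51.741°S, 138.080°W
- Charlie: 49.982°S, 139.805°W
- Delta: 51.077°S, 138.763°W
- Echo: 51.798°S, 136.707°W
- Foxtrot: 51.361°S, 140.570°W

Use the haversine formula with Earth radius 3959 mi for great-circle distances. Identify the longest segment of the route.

Echo–Foxtrot

Leg distances:
Alpha→Bravo: 113.8 mi
Bravo→Charlie: 142.9 mi
Charlie→Delta: 88.4 mi
Delta→Echo: 101.6 mi
Echo→Foxtrot: 168.6 mi
The longest leg is Echo–Foxtrot at 168.6 mi.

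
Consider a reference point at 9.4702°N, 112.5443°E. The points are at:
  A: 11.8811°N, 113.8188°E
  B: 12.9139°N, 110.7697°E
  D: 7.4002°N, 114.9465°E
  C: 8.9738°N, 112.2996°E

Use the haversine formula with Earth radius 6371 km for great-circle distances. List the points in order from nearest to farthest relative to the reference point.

C, A, D, B

Distances from the reference point:
C 8.9738°N, 112.2996°E: 61.4 km
A 11.8811°N, 113.8188°E: 302.1 km
D 7.4002°N, 114.9465°E: 350.4 km
B 12.9139°N, 110.7697°E: 429.1 km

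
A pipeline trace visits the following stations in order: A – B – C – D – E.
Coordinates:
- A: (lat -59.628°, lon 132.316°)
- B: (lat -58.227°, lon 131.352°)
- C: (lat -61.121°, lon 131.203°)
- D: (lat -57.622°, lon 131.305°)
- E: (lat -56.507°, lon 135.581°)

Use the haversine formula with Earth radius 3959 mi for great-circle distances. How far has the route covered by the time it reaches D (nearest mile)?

545 mi

Leg distances:
A→B: 102.7 mi  (cumulative 102.7 mi)
B→C: 200.0 mi  (cumulative 302.8 mi)
C→D: 241.8 mi  (cumulative 544.6 mi)
Cumulative distance at D ≈ 545 mi.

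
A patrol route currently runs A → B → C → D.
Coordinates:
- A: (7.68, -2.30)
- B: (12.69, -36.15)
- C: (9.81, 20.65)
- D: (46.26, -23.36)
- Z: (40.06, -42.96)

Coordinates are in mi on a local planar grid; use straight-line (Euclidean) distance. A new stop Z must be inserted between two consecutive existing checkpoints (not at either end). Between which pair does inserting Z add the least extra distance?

between C and D

Added distance for inserting Z between each consecutive pair:
A–B: 46.0 mi
B–C: 41.8 mi
C–D: 33.8 mi
Smallest added distance is 33.8 mi, inserting between C and D.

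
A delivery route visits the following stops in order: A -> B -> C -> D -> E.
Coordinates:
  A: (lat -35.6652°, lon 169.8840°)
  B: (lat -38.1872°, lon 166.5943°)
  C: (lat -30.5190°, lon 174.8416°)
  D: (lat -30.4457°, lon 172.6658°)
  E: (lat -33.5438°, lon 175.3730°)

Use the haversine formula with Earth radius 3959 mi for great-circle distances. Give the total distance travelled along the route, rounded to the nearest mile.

Leg distances:
A→B: 251.7 mi  (cumulative 251.7 mi)
B→C: 707.9 mi  (cumulative 959.7 mi)
C→D: 129.7 mi  (cumulative 1089.3 mi)
D→E: 266.4 mi  (cumulative 1355.8 mi)
Total route length ≈ 1356 mi.

1356 mi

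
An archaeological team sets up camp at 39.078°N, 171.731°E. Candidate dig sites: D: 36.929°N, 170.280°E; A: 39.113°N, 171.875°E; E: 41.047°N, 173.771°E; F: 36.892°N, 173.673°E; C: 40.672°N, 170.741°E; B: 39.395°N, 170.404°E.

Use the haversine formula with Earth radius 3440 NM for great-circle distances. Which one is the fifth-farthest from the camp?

Distance to each, sorted:
F: 160.2 NM
E: 150.9 NM
D: 146.1 NM
C: 106.0 NM
B: 64.6 NM
A: 7.0 NM
The fifth-farthest is B at 64.6 NM.

B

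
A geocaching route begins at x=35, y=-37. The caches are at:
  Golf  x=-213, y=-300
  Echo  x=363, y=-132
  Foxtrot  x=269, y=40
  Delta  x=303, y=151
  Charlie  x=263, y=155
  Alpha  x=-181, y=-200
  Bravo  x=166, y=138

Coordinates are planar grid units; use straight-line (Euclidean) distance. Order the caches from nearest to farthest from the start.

Computing each straight-line distance from x=35, y=-37:
Bravo x=166, y=138: 218.6
Foxtrot x=269, y=40: 246.3
Alpha x=-181, y=-200: 270.6
Charlie x=263, y=155: 298.1
Delta x=303, y=151: 327.4
Echo x=363, y=-132: 341.5
Golf x=-213, y=-300: 361.5

Bravo, Foxtrot, Alpha, Charlie, Delta, Echo, Golf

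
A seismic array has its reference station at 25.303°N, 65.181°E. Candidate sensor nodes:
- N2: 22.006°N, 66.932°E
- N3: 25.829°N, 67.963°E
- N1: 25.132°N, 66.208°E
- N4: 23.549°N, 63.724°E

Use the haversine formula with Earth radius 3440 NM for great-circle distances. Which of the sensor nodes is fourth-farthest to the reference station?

Distance to each, sorted:
N2: 220.1 NM
N3: 153.9 NM
N4: 132.0 NM
N1: 56.7 NM
The fourth-farthest is N1 at 56.7 NM.

N1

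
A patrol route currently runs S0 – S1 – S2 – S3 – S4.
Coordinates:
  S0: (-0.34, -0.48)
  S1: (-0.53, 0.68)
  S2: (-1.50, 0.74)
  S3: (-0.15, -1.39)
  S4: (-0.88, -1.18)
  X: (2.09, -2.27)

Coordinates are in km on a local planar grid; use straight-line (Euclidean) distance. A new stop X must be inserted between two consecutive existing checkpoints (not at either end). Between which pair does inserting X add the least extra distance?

between S2 and S3

Added distance for inserting X between each consecutive pair:
S0–S1: 5.8 km
S1–S2: 7.7 km
S2–S3: 4.6 km
S3–S4: 4.8 km
Smallest added distance is 4.6 km, inserting between S2 and S3.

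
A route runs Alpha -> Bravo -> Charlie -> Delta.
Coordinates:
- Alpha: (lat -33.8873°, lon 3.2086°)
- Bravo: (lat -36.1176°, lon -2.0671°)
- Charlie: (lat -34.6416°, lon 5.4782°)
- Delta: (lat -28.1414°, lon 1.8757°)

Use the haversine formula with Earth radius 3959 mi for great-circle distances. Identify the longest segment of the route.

Leg distances:
Alpha→Bravo: 336.0 mi
Bravo→Charlie: 437.0 mi
Charlie→Delta: 496.8 mi
The longest leg is Charlie–Delta at 496.8 mi.

Charlie–Delta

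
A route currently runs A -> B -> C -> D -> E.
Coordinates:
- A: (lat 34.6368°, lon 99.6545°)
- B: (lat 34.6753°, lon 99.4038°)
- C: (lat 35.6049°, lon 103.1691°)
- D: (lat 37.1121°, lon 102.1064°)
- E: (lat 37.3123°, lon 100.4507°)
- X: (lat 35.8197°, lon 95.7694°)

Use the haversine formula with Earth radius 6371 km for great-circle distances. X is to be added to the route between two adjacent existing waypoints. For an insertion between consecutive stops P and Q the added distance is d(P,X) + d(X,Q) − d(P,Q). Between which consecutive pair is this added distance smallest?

between B and C

Added distance for inserting X between each consecutive pair:
A–B: 706.9 km
B–C: 664.4 km
C–D: 1060.1 km
D–E: 885.9 km
Smallest added distance is 664.4 km, inserting between B and C.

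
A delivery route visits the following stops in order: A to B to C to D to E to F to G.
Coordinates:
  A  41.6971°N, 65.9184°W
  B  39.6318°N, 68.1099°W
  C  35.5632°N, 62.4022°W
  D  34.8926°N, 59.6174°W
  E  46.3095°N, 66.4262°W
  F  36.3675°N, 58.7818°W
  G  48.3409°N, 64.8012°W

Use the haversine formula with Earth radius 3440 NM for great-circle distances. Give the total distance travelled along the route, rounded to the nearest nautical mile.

Leg distances:
A→B: 159.2 NM  (cumulative 159.2 NM)
B→C: 365.1 NM  (cumulative 524.2 NM)
C→D: 142.4 NM  (cumulative 666.6 NM)
D→E: 751.7 NM  (cumulative 1418.4 NM)
E→F: 688.5 NM  (cumulative 2106.8 NM)
F→G: 766.3 NM  (cumulative 2873.1 NM)
Total route length ≈ 2873 NM.

2873 NM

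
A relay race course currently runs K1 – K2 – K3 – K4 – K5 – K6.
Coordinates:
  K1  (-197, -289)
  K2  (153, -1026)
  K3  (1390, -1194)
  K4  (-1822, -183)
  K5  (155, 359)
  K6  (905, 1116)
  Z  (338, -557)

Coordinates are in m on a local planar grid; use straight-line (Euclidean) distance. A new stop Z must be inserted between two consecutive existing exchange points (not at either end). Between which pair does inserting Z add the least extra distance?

Added distance for inserting Z between each consecutive pair:
K1–K2: 286.7 m
K2–K3: 485.6 m
K3–K4: 54.6 m
K4–K5: 1076.3 m
K5–K6: 1635.0 m
Smallest added distance is 54.6 m, inserting between K3 and K4.

between K3 and K4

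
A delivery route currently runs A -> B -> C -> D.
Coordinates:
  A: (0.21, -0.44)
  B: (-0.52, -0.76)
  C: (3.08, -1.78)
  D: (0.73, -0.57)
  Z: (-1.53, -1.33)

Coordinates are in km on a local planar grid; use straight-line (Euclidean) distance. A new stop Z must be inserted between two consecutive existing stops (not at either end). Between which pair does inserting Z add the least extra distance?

between B and C

Added distance for inserting Z between each consecutive pair:
A–B: 2.3 km
B–C: 2.0 km
C–D: 4.4 km
Smallest added distance is 2.0 km, inserting between B and C.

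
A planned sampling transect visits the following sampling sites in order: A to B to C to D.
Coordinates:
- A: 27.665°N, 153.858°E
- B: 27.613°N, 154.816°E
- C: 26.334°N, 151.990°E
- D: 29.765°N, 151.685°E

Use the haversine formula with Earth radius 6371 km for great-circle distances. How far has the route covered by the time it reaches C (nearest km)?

Leg distances:
A→B: 94.5 km  (cumulative 94.5 km)
B→C: 314.1 km  (cumulative 408.6 km)
Cumulative distance at C ≈ 409 km.

409 km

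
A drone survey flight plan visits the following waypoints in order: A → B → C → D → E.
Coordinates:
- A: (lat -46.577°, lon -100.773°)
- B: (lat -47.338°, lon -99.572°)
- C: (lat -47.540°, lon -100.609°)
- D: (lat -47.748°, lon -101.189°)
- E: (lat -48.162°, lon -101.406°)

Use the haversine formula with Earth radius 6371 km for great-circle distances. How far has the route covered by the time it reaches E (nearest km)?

Leg distances:
A→B: 124.4 km  (cumulative 124.4 km)
B→C: 81.2 km  (cumulative 205.5 km)
C→D: 49.2 km  (cumulative 254.8 km)
D→E: 48.8 km  (cumulative 303.5 km)
Cumulative distance at E ≈ 304 km.

304 km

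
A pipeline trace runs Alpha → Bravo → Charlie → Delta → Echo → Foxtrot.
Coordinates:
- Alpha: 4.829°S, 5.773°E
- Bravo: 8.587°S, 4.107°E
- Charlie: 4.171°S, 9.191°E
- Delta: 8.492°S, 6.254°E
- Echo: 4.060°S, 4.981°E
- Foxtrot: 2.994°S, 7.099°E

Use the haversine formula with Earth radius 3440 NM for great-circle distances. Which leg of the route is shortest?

Echo–Foxtrot

Leg distances:
Alpha→Bravo: 246.5 NM
Bravo→Charlie: 402.8 NM
Charlie→Delta: 313.1 NM
Delta→Echo: 276.7 NM
Echo→Foxtrot: 142.1 NM
The shortest leg is Echo–Foxtrot at 142.1 NM.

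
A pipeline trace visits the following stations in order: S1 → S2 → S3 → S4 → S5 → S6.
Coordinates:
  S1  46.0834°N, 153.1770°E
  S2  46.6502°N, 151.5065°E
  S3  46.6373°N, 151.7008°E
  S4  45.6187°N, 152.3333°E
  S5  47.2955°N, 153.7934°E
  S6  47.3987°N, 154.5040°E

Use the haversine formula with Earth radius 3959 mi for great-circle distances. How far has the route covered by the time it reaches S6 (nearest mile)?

Leg distances:
S1→S2: 88.8 mi  (cumulative 88.8 mi)
S2→S3: 9.3 mi  (cumulative 98.0 mi)
S3→S4: 76.6 mi  (cumulative 174.6 mi)
S4→S5: 135.1 mi  (cumulative 309.7 mi)
S5→S6: 34.0 mi  (cumulative 343.8 mi)
Cumulative distance at S6 ≈ 344 mi.

344 mi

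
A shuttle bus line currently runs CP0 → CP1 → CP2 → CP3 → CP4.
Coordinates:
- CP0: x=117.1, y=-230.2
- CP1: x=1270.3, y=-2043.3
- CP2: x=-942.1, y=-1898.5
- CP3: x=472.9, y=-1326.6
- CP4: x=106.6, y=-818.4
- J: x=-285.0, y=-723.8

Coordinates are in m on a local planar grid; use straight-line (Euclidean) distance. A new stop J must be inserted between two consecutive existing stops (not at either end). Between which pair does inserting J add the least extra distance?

Added distance for inserting J between each consecutive pair:
CP0–CP1: 527.5 m
CP1–CP2: 1168.5 m
CP2–CP3: 788.2 m
CP3–CP4: 744.8 m
Smallest added distance is 527.5 m, inserting between CP0 and CP1.

between CP0 and CP1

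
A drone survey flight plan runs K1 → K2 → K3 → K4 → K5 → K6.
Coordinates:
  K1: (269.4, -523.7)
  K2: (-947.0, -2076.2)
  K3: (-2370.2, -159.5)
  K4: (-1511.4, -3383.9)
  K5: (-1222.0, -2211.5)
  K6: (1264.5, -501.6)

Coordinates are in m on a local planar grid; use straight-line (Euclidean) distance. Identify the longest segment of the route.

Leg distances:
K1→K2: 1972.3 m
K2→K3: 2387.3 m
K3→K4: 3336.8 m
K4→K5: 1207.6 m
K5→K6: 3017.7 m
The longest leg is K3–K4 at 3336.8 m.

K3–K4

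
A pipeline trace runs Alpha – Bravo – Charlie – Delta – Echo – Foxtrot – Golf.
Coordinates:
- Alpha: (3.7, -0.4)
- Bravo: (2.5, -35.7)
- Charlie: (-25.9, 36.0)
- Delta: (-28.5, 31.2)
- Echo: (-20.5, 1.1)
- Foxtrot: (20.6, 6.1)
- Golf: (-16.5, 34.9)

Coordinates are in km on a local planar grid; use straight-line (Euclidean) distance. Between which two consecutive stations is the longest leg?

Leg distances:
Alpha→Bravo: 35.3 km
Bravo→Charlie: 77.1 km
Charlie→Delta: 5.5 km
Delta→Echo: 31.1 km
Echo→Foxtrot: 41.4 km
Foxtrot→Golf: 47.0 km
The longest leg is Bravo–Charlie at 77.1 km.

Bravo–Charlie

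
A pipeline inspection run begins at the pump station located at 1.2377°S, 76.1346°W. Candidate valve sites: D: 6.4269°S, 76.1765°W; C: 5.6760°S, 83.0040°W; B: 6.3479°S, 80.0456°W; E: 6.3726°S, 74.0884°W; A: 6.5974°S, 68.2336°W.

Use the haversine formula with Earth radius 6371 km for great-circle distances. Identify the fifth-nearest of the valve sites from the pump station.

A

Distances from the pump station (1.2377°S, 76.1346°W):
D: 577.0 km
E: 614.4 km
B: 714.9 km
C: 908.1 km
A: 1059.6 km
The fifth-nearest is A at 1059.6 km.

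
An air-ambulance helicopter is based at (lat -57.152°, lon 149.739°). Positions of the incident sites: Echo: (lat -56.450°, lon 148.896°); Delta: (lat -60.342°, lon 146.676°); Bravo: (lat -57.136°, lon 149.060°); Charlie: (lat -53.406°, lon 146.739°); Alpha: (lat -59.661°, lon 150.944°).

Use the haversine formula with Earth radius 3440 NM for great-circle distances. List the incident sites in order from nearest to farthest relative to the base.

Bravo, Echo, Alpha, Delta, Charlie

Distances from the base:
Bravo (lat -57.136°, lon 149.060°): 22.1 NM
Echo (lat -56.450°, lon 148.896°): 50.4 NM
Alpha (lat -59.661°, lon 150.944°): 155.3 NM
Delta (lat -60.342°, lon 146.676°): 213.9 NM
Charlie (lat -53.406°, lon 146.739°): 247.1 NM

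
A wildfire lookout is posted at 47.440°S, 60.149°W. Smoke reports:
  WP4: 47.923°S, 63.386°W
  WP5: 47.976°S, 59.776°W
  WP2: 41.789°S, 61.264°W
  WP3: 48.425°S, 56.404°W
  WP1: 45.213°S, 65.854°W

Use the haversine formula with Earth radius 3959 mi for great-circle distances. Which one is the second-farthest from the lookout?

Distances from the lookout (47.440°S, 60.149°W):
WP2: 394.3 mi
WP1: 312.6 mi
WP3: 186.2 mi
WP4: 154.2 mi
WP5: 40.9 mi
The second-farthest is WP1 at 312.6 mi.

WP1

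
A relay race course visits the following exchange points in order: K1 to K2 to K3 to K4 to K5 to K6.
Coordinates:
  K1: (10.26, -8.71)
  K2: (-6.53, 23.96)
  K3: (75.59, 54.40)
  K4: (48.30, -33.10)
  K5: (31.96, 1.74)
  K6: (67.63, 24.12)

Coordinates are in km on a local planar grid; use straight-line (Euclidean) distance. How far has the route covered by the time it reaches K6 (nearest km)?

Leg distances:
K1→K2: 36.7 km  (cumulative 36.7 km)
K2→K3: 87.6 km  (cumulative 124.3 km)
K3→K4: 91.7 km  (cumulative 216.0 km)
K4→K5: 38.5 km  (cumulative 254.5 km)
K5→K6: 42.1 km  (cumulative 296.6 km)
Cumulative distance at K6 ≈ 297 km.

297 km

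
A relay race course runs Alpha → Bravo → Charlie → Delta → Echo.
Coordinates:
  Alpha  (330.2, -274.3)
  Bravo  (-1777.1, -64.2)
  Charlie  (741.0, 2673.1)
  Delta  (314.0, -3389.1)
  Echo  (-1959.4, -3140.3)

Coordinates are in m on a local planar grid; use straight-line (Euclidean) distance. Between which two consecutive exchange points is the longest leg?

Charlie–Delta

Leg distances:
Alpha→Bravo: 2117.7 m
Bravo→Charlie: 3719.4 m
Charlie→Delta: 6077.2 m
Delta→Echo: 2287.0 m
The longest leg is Charlie–Delta at 6077.2 m.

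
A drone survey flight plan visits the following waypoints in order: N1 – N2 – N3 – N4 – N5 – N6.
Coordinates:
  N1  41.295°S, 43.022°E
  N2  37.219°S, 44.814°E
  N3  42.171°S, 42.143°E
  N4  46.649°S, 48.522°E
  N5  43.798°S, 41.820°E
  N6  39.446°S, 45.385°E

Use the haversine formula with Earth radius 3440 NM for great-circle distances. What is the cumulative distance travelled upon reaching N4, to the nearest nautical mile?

964 NM

Leg distances:
N1→N2: 258.5 NM  (cumulative 258.5 NM)
N2→N3: 321.9 NM  (cumulative 580.4 NM)
N3→N4: 383.3 NM  (cumulative 963.7 NM)
Cumulative distance at N4 ≈ 964 NM.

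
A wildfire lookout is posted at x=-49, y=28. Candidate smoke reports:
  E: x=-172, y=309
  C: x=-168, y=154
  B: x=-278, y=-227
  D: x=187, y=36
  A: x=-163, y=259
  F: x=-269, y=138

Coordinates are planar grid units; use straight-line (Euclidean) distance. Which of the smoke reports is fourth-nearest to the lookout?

A

Distance to each, sorted:
C: 173.3
D: 236.1
F: 246.0
A: 257.6
E: 306.7
B: 342.7
The fourth-nearest is A at 257.6.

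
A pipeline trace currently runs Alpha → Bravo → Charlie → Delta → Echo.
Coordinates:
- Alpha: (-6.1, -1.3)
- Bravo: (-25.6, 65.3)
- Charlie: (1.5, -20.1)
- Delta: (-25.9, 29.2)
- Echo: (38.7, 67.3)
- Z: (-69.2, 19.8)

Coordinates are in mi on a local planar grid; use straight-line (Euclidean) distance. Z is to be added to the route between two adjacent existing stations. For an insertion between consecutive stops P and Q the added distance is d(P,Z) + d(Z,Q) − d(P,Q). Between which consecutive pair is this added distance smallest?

Added distance for inserting Z between each consecutive pair:
Alpha–Bravo: 60.2 mi
Bravo–Charlie: 54.6 mi
Charlie–Delta: 69.1 mi
Delta–Echo: 87.2 mi
Smallest added distance is 54.6 mi, inserting between Bravo and Charlie.

between Bravo and Charlie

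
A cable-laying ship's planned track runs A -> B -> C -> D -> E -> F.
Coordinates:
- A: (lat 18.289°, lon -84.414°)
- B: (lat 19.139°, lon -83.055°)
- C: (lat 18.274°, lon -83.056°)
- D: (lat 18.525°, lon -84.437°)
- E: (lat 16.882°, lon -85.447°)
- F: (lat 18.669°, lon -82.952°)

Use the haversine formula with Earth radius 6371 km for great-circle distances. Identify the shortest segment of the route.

B–C

Leg distances:
A→B: 171.5 km
B→C: 96.2 km
C→D: 148.4 km
D→E: 211.7 km
E→F: 330.6 km
The shortest leg is B–C at 96.2 km.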